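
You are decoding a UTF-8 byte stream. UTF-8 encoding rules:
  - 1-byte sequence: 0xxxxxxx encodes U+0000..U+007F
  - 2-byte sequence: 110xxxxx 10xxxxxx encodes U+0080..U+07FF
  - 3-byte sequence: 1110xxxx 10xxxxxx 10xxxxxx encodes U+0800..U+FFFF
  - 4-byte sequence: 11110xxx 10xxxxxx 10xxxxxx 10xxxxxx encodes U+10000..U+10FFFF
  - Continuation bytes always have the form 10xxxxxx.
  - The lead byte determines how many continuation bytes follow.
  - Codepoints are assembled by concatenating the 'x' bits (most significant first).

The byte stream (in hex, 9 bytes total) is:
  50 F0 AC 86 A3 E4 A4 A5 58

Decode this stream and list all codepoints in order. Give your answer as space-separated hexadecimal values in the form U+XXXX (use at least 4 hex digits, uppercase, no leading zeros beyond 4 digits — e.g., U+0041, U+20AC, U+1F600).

Answer: U+0050 U+2C1A3 U+4925 U+0058

Derivation:
Byte[0]=50: 1-byte ASCII. cp=U+0050
Byte[1]=F0: 4-byte lead, need 3 cont bytes. acc=0x0
Byte[2]=AC: continuation. acc=(acc<<6)|0x2C=0x2C
Byte[3]=86: continuation. acc=(acc<<6)|0x06=0xB06
Byte[4]=A3: continuation. acc=(acc<<6)|0x23=0x2C1A3
Completed: cp=U+2C1A3 (starts at byte 1)
Byte[5]=E4: 3-byte lead, need 2 cont bytes. acc=0x4
Byte[6]=A4: continuation. acc=(acc<<6)|0x24=0x124
Byte[7]=A5: continuation. acc=(acc<<6)|0x25=0x4925
Completed: cp=U+4925 (starts at byte 5)
Byte[8]=58: 1-byte ASCII. cp=U+0058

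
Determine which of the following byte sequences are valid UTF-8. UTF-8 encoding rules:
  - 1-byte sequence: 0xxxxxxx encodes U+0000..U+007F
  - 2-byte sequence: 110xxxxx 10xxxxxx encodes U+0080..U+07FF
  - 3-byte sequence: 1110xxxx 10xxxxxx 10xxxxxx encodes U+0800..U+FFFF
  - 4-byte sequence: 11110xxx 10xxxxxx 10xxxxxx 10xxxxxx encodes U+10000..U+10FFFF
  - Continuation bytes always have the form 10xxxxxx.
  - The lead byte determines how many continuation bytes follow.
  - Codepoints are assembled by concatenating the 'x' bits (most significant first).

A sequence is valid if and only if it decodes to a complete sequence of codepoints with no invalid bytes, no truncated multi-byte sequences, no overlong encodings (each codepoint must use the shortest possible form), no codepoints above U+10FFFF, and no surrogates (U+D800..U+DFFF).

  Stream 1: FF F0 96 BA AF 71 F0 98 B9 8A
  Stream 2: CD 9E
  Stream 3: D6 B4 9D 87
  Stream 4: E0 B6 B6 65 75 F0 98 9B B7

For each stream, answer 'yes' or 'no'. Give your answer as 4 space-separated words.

Stream 1: error at byte offset 0. INVALID
Stream 2: decodes cleanly. VALID
Stream 3: error at byte offset 2. INVALID
Stream 4: decodes cleanly. VALID

Answer: no yes no yes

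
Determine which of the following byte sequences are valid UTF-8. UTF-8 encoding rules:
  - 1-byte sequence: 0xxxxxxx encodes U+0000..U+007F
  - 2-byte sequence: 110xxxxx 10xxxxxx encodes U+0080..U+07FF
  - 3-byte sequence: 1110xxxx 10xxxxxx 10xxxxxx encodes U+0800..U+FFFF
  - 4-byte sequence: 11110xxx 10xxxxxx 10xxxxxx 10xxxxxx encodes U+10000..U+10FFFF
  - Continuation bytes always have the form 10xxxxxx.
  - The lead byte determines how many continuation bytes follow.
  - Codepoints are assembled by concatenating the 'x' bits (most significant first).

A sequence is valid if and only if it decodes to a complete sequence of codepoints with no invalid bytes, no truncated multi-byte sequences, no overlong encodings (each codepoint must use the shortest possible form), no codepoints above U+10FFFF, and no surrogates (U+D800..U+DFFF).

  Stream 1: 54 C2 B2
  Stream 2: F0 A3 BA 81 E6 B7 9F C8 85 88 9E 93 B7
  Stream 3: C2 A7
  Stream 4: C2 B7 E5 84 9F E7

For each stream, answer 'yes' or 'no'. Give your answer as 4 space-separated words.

Answer: yes no yes no

Derivation:
Stream 1: decodes cleanly. VALID
Stream 2: error at byte offset 9. INVALID
Stream 3: decodes cleanly. VALID
Stream 4: error at byte offset 6. INVALID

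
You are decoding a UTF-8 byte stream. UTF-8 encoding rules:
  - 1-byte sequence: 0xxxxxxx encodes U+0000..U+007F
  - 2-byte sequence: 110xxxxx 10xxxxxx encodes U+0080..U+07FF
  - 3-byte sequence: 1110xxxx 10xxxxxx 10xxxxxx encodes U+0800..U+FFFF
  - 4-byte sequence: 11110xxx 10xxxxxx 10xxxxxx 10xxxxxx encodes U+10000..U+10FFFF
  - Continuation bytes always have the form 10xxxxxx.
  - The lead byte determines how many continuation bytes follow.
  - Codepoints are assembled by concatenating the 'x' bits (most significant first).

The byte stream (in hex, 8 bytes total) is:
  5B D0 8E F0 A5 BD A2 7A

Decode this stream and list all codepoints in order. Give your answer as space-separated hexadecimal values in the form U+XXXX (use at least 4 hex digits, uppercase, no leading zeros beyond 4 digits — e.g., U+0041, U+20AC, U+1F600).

Answer: U+005B U+040E U+25F62 U+007A

Derivation:
Byte[0]=5B: 1-byte ASCII. cp=U+005B
Byte[1]=D0: 2-byte lead, need 1 cont bytes. acc=0x10
Byte[2]=8E: continuation. acc=(acc<<6)|0x0E=0x40E
Completed: cp=U+040E (starts at byte 1)
Byte[3]=F0: 4-byte lead, need 3 cont bytes. acc=0x0
Byte[4]=A5: continuation. acc=(acc<<6)|0x25=0x25
Byte[5]=BD: continuation. acc=(acc<<6)|0x3D=0x97D
Byte[6]=A2: continuation. acc=(acc<<6)|0x22=0x25F62
Completed: cp=U+25F62 (starts at byte 3)
Byte[7]=7A: 1-byte ASCII. cp=U+007A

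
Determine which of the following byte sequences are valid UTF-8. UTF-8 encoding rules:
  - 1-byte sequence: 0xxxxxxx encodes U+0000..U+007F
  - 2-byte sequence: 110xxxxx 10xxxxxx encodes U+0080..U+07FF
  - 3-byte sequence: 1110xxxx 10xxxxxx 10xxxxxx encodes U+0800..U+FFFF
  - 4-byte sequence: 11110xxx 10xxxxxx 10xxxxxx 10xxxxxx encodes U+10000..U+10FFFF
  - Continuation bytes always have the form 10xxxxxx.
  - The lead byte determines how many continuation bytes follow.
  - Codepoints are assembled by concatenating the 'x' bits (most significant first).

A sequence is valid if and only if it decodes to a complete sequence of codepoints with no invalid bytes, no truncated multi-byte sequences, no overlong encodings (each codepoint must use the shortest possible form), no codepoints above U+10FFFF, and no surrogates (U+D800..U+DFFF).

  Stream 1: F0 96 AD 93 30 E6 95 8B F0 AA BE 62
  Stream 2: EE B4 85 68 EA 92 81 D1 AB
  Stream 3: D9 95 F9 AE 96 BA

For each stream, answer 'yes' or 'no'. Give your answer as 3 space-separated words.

Stream 1: error at byte offset 11. INVALID
Stream 2: decodes cleanly. VALID
Stream 3: error at byte offset 2. INVALID

Answer: no yes no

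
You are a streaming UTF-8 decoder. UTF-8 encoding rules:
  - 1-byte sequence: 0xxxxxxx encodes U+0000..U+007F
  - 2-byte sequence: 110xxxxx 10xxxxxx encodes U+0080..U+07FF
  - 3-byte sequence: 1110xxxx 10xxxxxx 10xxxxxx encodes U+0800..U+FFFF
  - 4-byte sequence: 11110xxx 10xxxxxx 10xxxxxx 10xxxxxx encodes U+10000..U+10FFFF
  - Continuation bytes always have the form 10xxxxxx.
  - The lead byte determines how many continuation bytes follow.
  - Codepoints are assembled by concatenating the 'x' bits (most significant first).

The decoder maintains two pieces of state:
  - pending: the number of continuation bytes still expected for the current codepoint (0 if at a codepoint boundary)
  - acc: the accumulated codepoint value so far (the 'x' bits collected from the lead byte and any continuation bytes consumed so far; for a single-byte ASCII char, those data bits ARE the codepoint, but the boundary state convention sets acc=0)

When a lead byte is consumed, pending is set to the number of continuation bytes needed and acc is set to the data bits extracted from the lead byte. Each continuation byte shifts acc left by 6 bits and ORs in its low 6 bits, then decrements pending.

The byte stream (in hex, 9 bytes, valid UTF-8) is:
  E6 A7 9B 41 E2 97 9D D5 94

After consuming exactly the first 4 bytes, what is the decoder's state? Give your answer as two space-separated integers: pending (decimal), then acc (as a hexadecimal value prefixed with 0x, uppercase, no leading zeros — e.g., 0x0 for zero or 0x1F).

Answer: 0 0x0

Derivation:
Byte[0]=E6: 3-byte lead. pending=2, acc=0x6
Byte[1]=A7: continuation. acc=(acc<<6)|0x27=0x1A7, pending=1
Byte[2]=9B: continuation. acc=(acc<<6)|0x1B=0x69DB, pending=0
Byte[3]=41: 1-byte. pending=0, acc=0x0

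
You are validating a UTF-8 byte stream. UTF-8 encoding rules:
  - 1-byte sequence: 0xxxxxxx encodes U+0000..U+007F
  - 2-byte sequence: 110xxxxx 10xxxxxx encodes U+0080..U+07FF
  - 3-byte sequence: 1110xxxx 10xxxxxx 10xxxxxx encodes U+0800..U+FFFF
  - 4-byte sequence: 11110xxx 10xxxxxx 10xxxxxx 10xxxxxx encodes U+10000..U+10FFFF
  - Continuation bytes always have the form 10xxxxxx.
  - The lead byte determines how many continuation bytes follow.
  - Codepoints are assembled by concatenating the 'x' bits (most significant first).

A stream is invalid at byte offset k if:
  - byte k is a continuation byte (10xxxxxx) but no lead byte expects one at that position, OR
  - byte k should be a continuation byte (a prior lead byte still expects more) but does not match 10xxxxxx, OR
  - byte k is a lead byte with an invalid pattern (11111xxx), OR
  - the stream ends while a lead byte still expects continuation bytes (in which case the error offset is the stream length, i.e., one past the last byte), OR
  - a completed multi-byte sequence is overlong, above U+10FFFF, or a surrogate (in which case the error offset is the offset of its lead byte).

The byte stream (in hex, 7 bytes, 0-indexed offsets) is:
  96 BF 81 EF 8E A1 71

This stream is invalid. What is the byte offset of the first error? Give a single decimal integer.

Byte[0]=96: INVALID lead byte (not 0xxx/110x/1110/11110)

Answer: 0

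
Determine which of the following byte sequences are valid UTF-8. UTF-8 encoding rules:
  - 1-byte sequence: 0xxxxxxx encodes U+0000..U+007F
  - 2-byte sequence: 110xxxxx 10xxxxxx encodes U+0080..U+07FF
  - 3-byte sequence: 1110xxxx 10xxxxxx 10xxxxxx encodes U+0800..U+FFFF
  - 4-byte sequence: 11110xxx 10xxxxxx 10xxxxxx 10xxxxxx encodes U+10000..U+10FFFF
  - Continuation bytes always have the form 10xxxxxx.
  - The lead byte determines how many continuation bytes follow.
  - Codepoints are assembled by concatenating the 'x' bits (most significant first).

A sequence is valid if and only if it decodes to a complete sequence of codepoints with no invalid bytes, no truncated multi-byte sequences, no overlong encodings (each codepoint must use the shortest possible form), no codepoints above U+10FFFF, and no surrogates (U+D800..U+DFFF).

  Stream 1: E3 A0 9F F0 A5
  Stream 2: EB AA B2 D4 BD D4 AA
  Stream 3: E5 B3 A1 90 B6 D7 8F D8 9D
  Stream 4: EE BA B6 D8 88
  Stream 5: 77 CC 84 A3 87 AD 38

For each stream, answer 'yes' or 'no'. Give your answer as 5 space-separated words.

Stream 1: error at byte offset 5. INVALID
Stream 2: decodes cleanly. VALID
Stream 3: error at byte offset 3. INVALID
Stream 4: decodes cleanly. VALID
Stream 5: error at byte offset 3. INVALID

Answer: no yes no yes no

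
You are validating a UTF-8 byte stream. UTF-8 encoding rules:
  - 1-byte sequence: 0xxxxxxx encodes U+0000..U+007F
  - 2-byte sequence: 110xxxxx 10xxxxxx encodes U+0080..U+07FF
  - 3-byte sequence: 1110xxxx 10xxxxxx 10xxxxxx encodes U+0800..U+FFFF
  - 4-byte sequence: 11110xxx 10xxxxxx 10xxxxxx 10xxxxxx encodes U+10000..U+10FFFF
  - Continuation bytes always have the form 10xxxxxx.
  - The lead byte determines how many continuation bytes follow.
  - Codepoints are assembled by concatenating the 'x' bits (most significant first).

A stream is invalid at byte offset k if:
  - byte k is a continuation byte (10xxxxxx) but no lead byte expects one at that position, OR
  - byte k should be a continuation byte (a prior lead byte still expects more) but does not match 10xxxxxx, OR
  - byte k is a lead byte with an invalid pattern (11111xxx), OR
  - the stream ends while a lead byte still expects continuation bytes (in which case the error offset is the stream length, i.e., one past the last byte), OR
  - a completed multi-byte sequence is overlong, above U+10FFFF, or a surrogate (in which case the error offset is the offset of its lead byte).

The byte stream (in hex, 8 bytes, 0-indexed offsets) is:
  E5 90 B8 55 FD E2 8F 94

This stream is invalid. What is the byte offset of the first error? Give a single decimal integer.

Byte[0]=E5: 3-byte lead, need 2 cont bytes. acc=0x5
Byte[1]=90: continuation. acc=(acc<<6)|0x10=0x150
Byte[2]=B8: continuation. acc=(acc<<6)|0x38=0x5438
Completed: cp=U+5438 (starts at byte 0)
Byte[3]=55: 1-byte ASCII. cp=U+0055
Byte[4]=FD: INVALID lead byte (not 0xxx/110x/1110/11110)

Answer: 4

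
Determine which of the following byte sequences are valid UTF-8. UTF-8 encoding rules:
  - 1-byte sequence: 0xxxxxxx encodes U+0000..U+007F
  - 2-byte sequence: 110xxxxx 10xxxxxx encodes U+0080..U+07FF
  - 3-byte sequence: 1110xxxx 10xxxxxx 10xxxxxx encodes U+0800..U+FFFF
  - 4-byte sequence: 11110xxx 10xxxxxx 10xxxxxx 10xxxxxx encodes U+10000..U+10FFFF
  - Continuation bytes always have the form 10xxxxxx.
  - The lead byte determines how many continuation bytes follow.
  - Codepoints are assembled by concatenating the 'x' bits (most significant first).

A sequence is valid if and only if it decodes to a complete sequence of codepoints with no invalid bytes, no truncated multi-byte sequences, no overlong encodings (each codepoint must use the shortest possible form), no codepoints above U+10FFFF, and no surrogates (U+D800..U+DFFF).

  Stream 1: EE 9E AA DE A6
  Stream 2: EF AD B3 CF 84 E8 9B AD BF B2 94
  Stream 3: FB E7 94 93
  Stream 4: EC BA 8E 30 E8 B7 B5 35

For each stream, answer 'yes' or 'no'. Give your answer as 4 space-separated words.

Stream 1: decodes cleanly. VALID
Stream 2: error at byte offset 8. INVALID
Stream 3: error at byte offset 0. INVALID
Stream 4: decodes cleanly. VALID

Answer: yes no no yes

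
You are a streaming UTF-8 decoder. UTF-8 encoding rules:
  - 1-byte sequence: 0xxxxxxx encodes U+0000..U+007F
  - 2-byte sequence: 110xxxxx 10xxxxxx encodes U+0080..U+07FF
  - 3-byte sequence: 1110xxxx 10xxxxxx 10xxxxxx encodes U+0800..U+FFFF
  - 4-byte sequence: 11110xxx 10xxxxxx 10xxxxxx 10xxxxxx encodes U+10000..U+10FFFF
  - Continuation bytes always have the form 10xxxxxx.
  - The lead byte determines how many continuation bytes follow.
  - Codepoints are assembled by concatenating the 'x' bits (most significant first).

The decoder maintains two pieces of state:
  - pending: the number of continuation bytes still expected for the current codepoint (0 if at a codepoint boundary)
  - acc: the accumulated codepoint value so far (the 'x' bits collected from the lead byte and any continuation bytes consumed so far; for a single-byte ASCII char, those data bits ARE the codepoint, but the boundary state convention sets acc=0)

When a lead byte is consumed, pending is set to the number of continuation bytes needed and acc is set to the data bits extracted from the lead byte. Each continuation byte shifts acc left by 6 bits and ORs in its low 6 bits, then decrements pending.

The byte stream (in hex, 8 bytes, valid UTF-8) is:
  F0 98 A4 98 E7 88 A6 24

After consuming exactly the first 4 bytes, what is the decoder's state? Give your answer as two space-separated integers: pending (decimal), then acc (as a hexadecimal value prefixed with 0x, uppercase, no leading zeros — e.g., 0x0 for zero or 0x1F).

Byte[0]=F0: 4-byte lead. pending=3, acc=0x0
Byte[1]=98: continuation. acc=(acc<<6)|0x18=0x18, pending=2
Byte[2]=A4: continuation. acc=(acc<<6)|0x24=0x624, pending=1
Byte[3]=98: continuation. acc=(acc<<6)|0x18=0x18918, pending=0

Answer: 0 0x18918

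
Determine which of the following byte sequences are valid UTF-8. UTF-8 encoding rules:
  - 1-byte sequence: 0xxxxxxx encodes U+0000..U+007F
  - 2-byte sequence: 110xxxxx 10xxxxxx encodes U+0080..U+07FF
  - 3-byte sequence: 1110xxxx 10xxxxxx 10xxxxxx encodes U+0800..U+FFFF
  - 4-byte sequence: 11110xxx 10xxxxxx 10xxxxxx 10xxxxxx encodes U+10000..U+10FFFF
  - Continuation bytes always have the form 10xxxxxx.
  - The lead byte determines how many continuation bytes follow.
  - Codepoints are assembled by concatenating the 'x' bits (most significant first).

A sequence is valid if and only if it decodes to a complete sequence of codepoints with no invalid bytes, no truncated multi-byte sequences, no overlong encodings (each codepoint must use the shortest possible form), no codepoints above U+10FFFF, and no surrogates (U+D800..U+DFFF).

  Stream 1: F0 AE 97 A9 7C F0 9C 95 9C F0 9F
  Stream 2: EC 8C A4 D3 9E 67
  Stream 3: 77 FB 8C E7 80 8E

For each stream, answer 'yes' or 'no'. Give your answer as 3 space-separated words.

Stream 1: error at byte offset 11. INVALID
Stream 2: decodes cleanly. VALID
Stream 3: error at byte offset 1. INVALID

Answer: no yes no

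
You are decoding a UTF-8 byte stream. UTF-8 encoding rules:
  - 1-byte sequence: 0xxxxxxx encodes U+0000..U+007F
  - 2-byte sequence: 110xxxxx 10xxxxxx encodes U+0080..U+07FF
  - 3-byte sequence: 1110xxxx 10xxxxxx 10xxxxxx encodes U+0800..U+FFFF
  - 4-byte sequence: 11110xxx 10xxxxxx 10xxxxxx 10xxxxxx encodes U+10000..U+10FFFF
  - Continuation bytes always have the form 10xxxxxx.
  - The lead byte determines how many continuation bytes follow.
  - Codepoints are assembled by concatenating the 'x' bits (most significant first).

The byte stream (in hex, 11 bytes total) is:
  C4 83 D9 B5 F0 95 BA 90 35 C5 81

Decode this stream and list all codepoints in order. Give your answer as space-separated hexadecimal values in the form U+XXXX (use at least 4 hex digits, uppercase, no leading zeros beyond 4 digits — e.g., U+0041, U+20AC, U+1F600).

Byte[0]=C4: 2-byte lead, need 1 cont bytes. acc=0x4
Byte[1]=83: continuation. acc=(acc<<6)|0x03=0x103
Completed: cp=U+0103 (starts at byte 0)
Byte[2]=D9: 2-byte lead, need 1 cont bytes. acc=0x19
Byte[3]=B5: continuation. acc=(acc<<6)|0x35=0x675
Completed: cp=U+0675 (starts at byte 2)
Byte[4]=F0: 4-byte lead, need 3 cont bytes. acc=0x0
Byte[5]=95: continuation. acc=(acc<<6)|0x15=0x15
Byte[6]=BA: continuation. acc=(acc<<6)|0x3A=0x57A
Byte[7]=90: continuation. acc=(acc<<6)|0x10=0x15E90
Completed: cp=U+15E90 (starts at byte 4)
Byte[8]=35: 1-byte ASCII. cp=U+0035
Byte[9]=C5: 2-byte lead, need 1 cont bytes. acc=0x5
Byte[10]=81: continuation. acc=(acc<<6)|0x01=0x141
Completed: cp=U+0141 (starts at byte 9)

Answer: U+0103 U+0675 U+15E90 U+0035 U+0141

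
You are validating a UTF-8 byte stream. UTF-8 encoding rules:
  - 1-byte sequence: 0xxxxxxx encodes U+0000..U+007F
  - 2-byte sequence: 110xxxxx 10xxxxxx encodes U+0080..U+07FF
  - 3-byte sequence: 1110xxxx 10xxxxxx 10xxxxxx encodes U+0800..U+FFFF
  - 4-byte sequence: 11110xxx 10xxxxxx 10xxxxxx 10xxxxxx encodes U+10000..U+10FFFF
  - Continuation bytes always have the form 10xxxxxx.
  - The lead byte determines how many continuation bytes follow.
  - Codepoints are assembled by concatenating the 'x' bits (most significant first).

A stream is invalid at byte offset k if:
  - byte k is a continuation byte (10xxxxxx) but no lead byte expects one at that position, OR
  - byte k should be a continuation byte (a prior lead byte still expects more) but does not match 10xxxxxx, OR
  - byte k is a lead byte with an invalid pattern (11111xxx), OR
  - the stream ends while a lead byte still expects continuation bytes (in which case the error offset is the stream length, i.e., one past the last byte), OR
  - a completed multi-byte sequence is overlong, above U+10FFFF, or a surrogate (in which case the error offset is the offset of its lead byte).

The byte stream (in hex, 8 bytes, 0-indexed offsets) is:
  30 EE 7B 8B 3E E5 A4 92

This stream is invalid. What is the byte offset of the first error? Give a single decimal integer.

Byte[0]=30: 1-byte ASCII. cp=U+0030
Byte[1]=EE: 3-byte lead, need 2 cont bytes. acc=0xE
Byte[2]=7B: expected 10xxxxxx continuation. INVALID

Answer: 2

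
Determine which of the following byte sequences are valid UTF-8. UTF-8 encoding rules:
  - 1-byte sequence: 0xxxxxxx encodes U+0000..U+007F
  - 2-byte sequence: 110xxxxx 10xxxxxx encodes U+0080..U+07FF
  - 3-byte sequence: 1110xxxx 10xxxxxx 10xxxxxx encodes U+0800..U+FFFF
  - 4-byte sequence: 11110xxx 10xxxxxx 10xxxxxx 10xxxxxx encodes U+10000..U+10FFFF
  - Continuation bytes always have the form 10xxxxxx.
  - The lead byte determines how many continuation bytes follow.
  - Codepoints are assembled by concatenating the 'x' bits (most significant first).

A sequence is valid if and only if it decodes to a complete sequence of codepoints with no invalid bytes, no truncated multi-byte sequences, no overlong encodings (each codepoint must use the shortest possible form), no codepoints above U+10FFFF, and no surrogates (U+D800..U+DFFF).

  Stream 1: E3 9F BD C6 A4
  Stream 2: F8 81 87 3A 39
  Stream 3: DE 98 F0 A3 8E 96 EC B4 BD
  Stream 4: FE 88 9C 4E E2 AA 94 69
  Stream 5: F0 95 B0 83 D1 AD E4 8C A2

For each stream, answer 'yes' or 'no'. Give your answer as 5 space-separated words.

Stream 1: decodes cleanly. VALID
Stream 2: error at byte offset 0. INVALID
Stream 3: decodes cleanly. VALID
Stream 4: error at byte offset 0. INVALID
Stream 5: decodes cleanly. VALID

Answer: yes no yes no yes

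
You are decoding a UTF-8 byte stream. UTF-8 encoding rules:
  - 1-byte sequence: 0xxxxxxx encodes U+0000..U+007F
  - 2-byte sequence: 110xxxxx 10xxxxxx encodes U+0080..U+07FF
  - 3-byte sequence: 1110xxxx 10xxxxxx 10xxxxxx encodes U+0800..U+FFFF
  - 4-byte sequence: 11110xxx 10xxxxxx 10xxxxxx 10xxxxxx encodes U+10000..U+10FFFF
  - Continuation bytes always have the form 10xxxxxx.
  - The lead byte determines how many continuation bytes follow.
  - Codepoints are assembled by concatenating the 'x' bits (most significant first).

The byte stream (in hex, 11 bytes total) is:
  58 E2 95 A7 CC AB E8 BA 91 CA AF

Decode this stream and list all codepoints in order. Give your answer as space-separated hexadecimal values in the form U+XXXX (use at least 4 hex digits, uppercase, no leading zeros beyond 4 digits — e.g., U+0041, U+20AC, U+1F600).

Answer: U+0058 U+2567 U+032B U+8E91 U+02AF

Derivation:
Byte[0]=58: 1-byte ASCII. cp=U+0058
Byte[1]=E2: 3-byte lead, need 2 cont bytes. acc=0x2
Byte[2]=95: continuation. acc=(acc<<6)|0x15=0x95
Byte[3]=A7: continuation. acc=(acc<<6)|0x27=0x2567
Completed: cp=U+2567 (starts at byte 1)
Byte[4]=CC: 2-byte lead, need 1 cont bytes. acc=0xC
Byte[5]=AB: continuation. acc=(acc<<6)|0x2B=0x32B
Completed: cp=U+032B (starts at byte 4)
Byte[6]=E8: 3-byte lead, need 2 cont bytes. acc=0x8
Byte[7]=BA: continuation. acc=(acc<<6)|0x3A=0x23A
Byte[8]=91: continuation. acc=(acc<<6)|0x11=0x8E91
Completed: cp=U+8E91 (starts at byte 6)
Byte[9]=CA: 2-byte lead, need 1 cont bytes. acc=0xA
Byte[10]=AF: continuation. acc=(acc<<6)|0x2F=0x2AF
Completed: cp=U+02AF (starts at byte 9)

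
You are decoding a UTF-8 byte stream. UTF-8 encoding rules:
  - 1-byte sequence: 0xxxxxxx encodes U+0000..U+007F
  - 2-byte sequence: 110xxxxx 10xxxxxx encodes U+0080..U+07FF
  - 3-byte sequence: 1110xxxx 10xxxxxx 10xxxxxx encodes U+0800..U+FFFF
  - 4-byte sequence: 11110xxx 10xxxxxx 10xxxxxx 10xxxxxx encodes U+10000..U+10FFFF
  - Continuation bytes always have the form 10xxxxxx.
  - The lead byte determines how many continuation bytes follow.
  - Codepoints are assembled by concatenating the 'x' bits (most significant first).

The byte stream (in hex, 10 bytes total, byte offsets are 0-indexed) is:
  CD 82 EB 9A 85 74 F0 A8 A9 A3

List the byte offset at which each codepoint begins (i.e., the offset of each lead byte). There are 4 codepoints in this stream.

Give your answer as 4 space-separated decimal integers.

Answer: 0 2 5 6

Derivation:
Byte[0]=CD: 2-byte lead, need 1 cont bytes. acc=0xD
Byte[1]=82: continuation. acc=(acc<<6)|0x02=0x342
Completed: cp=U+0342 (starts at byte 0)
Byte[2]=EB: 3-byte lead, need 2 cont bytes. acc=0xB
Byte[3]=9A: continuation. acc=(acc<<6)|0x1A=0x2DA
Byte[4]=85: continuation. acc=(acc<<6)|0x05=0xB685
Completed: cp=U+B685 (starts at byte 2)
Byte[5]=74: 1-byte ASCII. cp=U+0074
Byte[6]=F0: 4-byte lead, need 3 cont bytes. acc=0x0
Byte[7]=A8: continuation. acc=(acc<<6)|0x28=0x28
Byte[8]=A9: continuation. acc=(acc<<6)|0x29=0xA29
Byte[9]=A3: continuation. acc=(acc<<6)|0x23=0x28A63
Completed: cp=U+28A63 (starts at byte 6)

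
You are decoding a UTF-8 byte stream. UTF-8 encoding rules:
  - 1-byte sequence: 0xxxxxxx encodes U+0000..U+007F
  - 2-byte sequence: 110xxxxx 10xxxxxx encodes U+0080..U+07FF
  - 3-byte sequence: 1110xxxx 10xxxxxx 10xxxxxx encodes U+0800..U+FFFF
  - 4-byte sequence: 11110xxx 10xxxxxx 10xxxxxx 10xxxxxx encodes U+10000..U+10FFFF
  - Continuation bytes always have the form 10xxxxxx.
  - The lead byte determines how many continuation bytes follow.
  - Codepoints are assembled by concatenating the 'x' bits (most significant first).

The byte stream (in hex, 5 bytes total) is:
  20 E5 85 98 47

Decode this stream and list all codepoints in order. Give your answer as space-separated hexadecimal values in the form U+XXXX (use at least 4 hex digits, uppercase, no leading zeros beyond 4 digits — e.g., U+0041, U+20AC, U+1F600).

Answer: U+0020 U+5158 U+0047

Derivation:
Byte[0]=20: 1-byte ASCII. cp=U+0020
Byte[1]=E5: 3-byte lead, need 2 cont bytes. acc=0x5
Byte[2]=85: continuation. acc=(acc<<6)|0x05=0x145
Byte[3]=98: continuation. acc=(acc<<6)|0x18=0x5158
Completed: cp=U+5158 (starts at byte 1)
Byte[4]=47: 1-byte ASCII. cp=U+0047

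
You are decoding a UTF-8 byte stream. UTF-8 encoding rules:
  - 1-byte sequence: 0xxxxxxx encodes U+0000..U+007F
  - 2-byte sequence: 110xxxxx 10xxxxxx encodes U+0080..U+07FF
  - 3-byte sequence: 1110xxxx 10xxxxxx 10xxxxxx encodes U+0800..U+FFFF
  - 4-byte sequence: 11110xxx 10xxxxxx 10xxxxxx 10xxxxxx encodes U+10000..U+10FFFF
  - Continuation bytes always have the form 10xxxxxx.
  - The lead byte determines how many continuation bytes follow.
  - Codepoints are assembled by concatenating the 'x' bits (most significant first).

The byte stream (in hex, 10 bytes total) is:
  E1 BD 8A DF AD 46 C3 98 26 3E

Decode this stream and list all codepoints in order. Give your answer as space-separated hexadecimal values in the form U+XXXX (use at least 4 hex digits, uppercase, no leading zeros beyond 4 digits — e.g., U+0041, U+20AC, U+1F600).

Answer: U+1F4A U+07ED U+0046 U+00D8 U+0026 U+003E

Derivation:
Byte[0]=E1: 3-byte lead, need 2 cont bytes. acc=0x1
Byte[1]=BD: continuation. acc=(acc<<6)|0x3D=0x7D
Byte[2]=8A: continuation. acc=(acc<<6)|0x0A=0x1F4A
Completed: cp=U+1F4A (starts at byte 0)
Byte[3]=DF: 2-byte lead, need 1 cont bytes. acc=0x1F
Byte[4]=AD: continuation. acc=(acc<<6)|0x2D=0x7ED
Completed: cp=U+07ED (starts at byte 3)
Byte[5]=46: 1-byte ASCII. cp=U+0046
Byte[6]=C3: 2-byte lead, need 1 cont bytes. acc=0x3
Byte[7]=98: continuation. acc=(acc<<6)|0x18=0xD8
Completed: cp=U+00D8 (starts at byte 6)
Byte[8]=26: 1-byte ASCII. cp=U+0026
Byte[9]=3E: 1-byte ASCII. cp=U+003E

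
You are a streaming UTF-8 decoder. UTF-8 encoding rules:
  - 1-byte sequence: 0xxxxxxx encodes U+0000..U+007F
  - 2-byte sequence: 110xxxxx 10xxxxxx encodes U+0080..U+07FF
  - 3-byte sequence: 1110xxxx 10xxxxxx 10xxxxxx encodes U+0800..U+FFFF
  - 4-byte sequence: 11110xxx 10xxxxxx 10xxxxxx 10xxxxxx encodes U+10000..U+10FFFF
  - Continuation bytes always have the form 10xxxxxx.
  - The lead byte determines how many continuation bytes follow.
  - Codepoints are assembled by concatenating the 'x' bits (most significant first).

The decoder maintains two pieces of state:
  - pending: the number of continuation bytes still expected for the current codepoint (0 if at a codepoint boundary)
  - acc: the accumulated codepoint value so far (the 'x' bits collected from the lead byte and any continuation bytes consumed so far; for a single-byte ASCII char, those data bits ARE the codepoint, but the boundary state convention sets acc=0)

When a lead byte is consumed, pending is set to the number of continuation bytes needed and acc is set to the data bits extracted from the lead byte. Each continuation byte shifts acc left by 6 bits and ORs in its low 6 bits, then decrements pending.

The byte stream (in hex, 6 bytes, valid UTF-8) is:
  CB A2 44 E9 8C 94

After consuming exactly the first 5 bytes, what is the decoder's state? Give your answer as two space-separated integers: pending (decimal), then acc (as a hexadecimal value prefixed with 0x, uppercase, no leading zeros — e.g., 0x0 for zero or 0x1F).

Answer: 1 0x24C

Derivation:
Byte[0]=CB: 2-byte lead. pending=1, acc=0xB
Byte[1]=A2: continuation. acc=(acc<<6)|0x22=0x2E2, pending=0
Byte[2]=44: 1-byte. pending=0, acc=0x0
Byte[3]=E9: 3-byte lead. pending=2, acc=0x9
Byte[4]=8C: continuation. acc=(acc<<6)|0x0C=0x24C, pending=1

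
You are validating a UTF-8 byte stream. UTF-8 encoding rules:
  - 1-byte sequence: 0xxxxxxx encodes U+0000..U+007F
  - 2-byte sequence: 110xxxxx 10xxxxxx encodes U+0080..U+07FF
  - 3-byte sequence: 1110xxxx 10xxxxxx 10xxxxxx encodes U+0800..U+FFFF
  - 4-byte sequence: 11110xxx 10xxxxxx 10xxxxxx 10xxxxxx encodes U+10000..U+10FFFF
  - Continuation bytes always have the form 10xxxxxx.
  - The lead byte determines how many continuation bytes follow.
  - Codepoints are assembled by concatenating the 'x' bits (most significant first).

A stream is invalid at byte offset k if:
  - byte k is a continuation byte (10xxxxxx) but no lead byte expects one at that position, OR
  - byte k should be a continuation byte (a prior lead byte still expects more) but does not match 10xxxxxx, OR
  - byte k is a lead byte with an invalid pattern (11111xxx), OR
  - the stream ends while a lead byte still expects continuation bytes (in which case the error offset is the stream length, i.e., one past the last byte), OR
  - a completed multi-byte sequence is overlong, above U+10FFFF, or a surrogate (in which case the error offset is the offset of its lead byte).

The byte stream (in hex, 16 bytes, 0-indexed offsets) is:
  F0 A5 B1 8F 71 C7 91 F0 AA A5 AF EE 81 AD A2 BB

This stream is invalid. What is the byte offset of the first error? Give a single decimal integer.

Byte[0]=F0: 4-byte lead, need 3 cont bytes. acc=0x0
Byte[1]=A5: continuation. acc=(acc<<6)|0x25=0x25
Byte[2]=B1: continuation. acc=(acc<<6)|0x31=0x971
Byte[3]=8F: continuation. acc=(acc<<6)|0x0F=0x25C4F
Completed: cp=U+25C4F (starts at byte 0)
Byte[4]=71: 1-byte ASCII. cp=U+0071
Byte[5]=C7: 2-byte lead, need 1 cont bytes. acc=0x7
Byte[6]=91: continuation. acc=(acc<<6)|0x11=0x1D1
Completed: cp=U+01D1 (starts at byte 5)
Byte[7]=F0: 4-byte lead, need 3 cont bytes. acc=0x0
Byte[8]=AA: continuation. acc=(acc<<6)|0x2A=0x2A
Byte[9]=A5: continuation. acc=(acc<<6)|0x25=0xAA5
Byte[10]=AF: continuation. acc=(acc<<6)|0x2F=0x2A96F
Completed: cp=U+2A96F (starts at byte 7)
Byte[11]=EE: 3-byte lead, need 2 cont bytes. acc=0xE
Byte[12]=81: continuation. acc=(acc<<6)|0x01=0x381
Byte[13]=AD: continuation. acc=(acc<<6)|0x2D=0xE06D
Completed: cp=U+E06D (starts at byte 11)
Byte[14]=A2: INVALID lead byte (not 0xxx/110x/1110/11110)

Answer: 14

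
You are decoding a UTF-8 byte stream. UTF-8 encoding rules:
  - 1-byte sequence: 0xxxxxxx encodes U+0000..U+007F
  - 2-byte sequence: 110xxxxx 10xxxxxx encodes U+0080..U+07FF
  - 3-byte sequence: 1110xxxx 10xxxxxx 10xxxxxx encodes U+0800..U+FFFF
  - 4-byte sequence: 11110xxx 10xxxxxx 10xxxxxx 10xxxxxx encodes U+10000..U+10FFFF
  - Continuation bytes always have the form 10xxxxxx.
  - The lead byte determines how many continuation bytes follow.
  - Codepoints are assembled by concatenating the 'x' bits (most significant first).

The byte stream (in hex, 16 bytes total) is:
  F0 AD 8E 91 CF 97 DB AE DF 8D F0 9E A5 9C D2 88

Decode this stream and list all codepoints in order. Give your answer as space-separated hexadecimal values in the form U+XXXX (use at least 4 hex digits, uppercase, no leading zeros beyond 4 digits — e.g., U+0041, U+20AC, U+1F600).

Answer: U+2D391 U+03D7 U+06EE U+07CD U+1E95C U+0488

Derivation:
Byte[0]=F0: 4-byte lead, need 3 cont bytes. acc=0x0
Byte[1]=AD: continuation. acc=(acc<<6)|0x2D=0x2D
Byte[2]=8E: continuation. acc=(acc<<6)|0x0E=0xB4E
Byte[3]=91: continuation. acc=(acc<<6)|0x11=0x2D391
Completed: cp=U+2D391 (starts at byte 0)
Byte[4]=CF: 2-byte lead, need 1 cont bytes. acc=0xF
Byte[5]=97: continuation. acc=(acc<<6)|0x17=0x3D7
Completed: cp=U+03D7 (starts at byte 4)
Byte[6]=DB: 2-byte lead, need 1 cont bytes. acc=0x1B
Byte[7]=AE: continuation. acc=(acc<<6)|0x2E=0x6EE
Completed: cp=U+06EE (starts at byte 6)
Byte[8]=DF: 2-byte lead, need 1 cont bytes. acc=0x1F
Byte[9]=8D: continuation. acc=(acc<<6)|0x0D=0x7CD
Completed: cp=U+07CD (starts at byte 8)
Byte[10]=F0: 4-byte lead, need 3 cont bytes. acc=0x0
Byte[11]=9E: continuation. acc=(acc<<6)|0x1E=0x1E
Byte[12]=A5: continuation. acc=(acc<<6)|0x25=0x7A5
Byte[13]=9C: continuation. acc=(acc<<6)|0x1C=0x1E95C
Completed: cp=U+1E95C (starts at byte 10)
Byte[14]=D2: 2-byte lead, need 1 cont bytes. acc=0x12
Byte[15]=88: continuation. acc=(acc<<6)|0x08=0x488
Completed: cp=U+0488 (starts at byte 14)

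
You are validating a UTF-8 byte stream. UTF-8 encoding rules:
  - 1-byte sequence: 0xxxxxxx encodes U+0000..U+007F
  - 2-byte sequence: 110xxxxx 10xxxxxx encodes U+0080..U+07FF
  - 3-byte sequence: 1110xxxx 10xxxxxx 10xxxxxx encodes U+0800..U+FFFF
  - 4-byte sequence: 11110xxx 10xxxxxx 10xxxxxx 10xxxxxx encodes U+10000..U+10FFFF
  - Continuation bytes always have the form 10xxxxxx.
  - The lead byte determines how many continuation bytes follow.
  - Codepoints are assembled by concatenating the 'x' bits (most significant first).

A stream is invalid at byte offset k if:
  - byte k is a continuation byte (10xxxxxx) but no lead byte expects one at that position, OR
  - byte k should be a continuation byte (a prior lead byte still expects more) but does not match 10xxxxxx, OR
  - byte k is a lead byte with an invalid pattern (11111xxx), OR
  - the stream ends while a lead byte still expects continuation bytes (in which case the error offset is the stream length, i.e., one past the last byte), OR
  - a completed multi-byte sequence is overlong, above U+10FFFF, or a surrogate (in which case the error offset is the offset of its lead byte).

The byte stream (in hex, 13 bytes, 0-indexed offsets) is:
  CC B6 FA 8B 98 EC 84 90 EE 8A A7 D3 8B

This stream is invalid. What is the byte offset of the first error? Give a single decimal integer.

Answer: 2

Derivation:
Byte[0]=CC: 2-byte lead, need 1 cont bytes. acc=0xC
Byte[1]=B6: continuation. acc=(acc<<6)|0x36=0x336
Completed: cp=U+0336 (starts at byte 0)
Byte[2]=FA: INVALID lead byte (not 0xxx/110x/1110/11110)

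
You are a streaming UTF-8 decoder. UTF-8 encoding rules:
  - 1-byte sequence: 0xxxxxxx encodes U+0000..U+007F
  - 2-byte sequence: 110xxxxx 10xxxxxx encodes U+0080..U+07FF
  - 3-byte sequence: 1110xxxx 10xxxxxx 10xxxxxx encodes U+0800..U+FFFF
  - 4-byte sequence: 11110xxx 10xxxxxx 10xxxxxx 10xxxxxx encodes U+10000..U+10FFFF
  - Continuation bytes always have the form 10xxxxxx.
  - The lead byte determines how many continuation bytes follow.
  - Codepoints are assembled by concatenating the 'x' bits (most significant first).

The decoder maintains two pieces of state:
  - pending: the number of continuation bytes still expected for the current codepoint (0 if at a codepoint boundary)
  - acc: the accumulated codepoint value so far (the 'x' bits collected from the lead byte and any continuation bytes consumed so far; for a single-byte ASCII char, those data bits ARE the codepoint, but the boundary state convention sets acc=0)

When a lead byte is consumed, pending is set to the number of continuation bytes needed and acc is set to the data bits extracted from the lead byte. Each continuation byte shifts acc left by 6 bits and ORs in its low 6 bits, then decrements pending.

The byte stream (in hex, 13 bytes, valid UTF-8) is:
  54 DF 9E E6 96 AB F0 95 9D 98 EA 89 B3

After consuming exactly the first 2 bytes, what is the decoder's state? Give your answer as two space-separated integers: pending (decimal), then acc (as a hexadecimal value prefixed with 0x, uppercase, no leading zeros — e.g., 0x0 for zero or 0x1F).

Answer: 1 0x1F

Derivation:
Byte[0]=54: 1-byte. pending=0, acc=0x0
Byte[1]=DF: 2-byte lead. pending=1, acc=0x1F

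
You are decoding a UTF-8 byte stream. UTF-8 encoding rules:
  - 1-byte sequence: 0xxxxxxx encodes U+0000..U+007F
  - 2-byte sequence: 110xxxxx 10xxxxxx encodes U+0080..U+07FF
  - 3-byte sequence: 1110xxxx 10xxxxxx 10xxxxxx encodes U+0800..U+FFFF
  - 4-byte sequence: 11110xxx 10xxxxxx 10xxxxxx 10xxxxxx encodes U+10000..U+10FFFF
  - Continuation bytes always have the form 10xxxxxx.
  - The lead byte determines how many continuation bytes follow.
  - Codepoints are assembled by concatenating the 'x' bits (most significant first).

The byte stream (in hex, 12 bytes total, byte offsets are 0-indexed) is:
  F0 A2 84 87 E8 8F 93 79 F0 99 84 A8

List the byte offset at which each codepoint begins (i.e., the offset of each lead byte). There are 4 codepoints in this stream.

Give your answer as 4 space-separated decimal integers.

Answer: 0 4 7 8

Derivation:
Byte[0]=F0: 4-byte lead, need 3 cont bytes. acc=0x0
Byte[1]=A2: continuation. acc=(acc<<6)|0x22=0x22
Byte[2]=84: continuation. acc=(acc<<6)|0x04=0x884
Byte[3]=87: continuation. acc=(acc<<6)|0x07=0x22107
Completed: cp=U+22107 (starts at byte 0)
Byte[4]=E8: 3-byte lead, need 2 cont bytes. acc=0x8
Byte[5]=8F: continuation. acc=(acc<<6)|0x0F=0x20F
Byte[6]=93: continuation. acc=(acc<<6)|0x13=0x83D3
Completed: cp=U+83D3 (starts at byte 4)
Byte[7]=79: 1-byte ASCII. cp=U+0079
Byte[8]=F0: 4-byte lead, need 3 cont bytes. acc=0x0
Byte[9]=99: continuation. acc=(acc<<6)|0x19=0x19
Byte[10]=84: continuation. acc=(acc<<6)|0x04=0x644
Byte[11]=A8: continuation. acc=(acc<<6)|0x28=0x19128
Completed: cp=U+19128 (starts at byte 8)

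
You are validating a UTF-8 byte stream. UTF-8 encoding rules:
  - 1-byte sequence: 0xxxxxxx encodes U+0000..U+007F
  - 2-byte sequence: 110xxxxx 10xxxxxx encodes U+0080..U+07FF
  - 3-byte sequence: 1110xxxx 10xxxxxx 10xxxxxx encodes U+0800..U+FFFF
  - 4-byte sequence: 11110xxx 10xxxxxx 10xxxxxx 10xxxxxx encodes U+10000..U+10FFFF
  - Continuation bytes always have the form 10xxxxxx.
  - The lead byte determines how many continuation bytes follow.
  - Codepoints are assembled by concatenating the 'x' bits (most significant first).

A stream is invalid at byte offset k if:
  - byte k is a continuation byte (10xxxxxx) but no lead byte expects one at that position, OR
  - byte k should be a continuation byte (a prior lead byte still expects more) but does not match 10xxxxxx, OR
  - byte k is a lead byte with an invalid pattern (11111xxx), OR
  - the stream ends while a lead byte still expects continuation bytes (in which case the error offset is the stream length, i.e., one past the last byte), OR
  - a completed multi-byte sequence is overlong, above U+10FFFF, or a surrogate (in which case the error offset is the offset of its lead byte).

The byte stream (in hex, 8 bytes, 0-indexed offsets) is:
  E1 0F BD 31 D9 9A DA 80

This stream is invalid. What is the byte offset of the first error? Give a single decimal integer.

Answer: 1

Derivation:
Byte[0]=E1: 3-byte lead, need 2 cont bytes. acc=0x1
Byte[1]=0F: expected 10xxxxxx continuation. INVALID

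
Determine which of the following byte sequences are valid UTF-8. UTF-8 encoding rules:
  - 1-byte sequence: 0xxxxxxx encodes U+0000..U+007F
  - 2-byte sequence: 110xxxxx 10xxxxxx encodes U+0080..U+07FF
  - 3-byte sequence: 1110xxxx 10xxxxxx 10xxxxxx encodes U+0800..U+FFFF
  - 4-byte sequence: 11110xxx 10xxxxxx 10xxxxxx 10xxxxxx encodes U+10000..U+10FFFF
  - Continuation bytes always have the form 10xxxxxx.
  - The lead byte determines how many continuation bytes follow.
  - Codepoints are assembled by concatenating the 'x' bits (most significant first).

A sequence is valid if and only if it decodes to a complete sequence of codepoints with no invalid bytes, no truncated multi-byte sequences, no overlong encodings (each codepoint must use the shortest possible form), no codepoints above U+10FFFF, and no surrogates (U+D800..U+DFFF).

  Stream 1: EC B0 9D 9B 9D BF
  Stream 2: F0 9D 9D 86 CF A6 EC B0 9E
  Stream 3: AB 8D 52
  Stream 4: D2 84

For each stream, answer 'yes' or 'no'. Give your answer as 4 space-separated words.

Answer: no yes no yes

Derivation:
Stream 1: error at byte offset 3. INVALID
Stream 2: decodes cleanly. VALID
Stream 3: error at byte offset 0. INVALID
Stream 4: decodes cleanly. VALID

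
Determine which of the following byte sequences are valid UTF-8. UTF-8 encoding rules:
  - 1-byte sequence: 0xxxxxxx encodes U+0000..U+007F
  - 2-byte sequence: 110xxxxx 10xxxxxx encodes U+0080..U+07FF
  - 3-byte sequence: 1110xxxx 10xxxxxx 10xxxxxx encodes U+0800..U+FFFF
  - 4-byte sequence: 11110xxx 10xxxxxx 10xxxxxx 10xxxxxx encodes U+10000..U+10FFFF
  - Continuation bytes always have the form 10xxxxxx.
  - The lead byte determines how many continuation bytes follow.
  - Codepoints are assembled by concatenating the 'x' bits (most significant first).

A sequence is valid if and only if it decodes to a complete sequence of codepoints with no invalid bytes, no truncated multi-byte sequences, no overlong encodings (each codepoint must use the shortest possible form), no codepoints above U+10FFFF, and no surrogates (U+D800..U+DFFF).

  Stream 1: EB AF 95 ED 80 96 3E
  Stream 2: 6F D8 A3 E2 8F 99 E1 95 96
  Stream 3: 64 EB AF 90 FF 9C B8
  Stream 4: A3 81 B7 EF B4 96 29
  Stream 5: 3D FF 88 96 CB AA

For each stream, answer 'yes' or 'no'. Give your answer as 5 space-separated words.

Stream 1: decodes cleanly. VALID
Stream 2: decodes cleanly. VALID
Stream 3: error at byte offset 4. INVALID
Stream 4: error at byte offset 0. INVALID
Stream 5: error at byte offset 1. INVALID

Answer: yes yes no no no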